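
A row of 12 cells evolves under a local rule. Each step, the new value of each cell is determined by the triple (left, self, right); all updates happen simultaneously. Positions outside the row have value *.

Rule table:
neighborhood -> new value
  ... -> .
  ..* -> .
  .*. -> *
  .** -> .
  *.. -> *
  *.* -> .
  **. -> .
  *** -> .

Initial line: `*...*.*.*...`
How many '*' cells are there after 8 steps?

6

.*..*.*.**..
.**.*.*...*.
....*.**..*.
*...*...*.*.
.*..**..*.*.
.**...*.*.*.
...*..*.*.*.
*..**.*.*.*.
count of *: 6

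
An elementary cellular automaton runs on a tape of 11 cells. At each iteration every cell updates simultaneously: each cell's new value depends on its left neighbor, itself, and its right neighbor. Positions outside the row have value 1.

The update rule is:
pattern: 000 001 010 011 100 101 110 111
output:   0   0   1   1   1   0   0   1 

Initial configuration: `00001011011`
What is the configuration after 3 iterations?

10001010011
01001011011
01101010011

01101010011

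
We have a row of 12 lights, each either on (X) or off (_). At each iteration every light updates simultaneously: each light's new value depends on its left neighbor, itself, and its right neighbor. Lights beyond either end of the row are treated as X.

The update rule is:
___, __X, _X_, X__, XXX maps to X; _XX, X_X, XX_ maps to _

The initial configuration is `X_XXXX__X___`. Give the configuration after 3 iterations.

XX_XXXX_XXXX

___XX_XXXXXX
XXX____XXXXX
XX_XXXX_XXXX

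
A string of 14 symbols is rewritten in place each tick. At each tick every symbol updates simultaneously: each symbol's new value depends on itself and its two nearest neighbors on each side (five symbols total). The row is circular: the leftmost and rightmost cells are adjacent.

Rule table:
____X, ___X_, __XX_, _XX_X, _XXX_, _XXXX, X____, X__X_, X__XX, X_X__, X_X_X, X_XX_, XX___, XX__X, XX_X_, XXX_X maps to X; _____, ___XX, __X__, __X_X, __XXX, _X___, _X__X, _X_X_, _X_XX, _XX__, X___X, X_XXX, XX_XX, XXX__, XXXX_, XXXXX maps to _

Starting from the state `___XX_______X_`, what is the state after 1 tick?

XX_X_XX___XX__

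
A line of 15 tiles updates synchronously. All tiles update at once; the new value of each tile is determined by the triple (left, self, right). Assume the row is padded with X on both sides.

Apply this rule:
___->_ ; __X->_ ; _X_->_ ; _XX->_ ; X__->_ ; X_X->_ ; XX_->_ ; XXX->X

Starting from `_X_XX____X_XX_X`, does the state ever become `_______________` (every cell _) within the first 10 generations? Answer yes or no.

yes

generation 1: _______________
all cells are _ at generation 1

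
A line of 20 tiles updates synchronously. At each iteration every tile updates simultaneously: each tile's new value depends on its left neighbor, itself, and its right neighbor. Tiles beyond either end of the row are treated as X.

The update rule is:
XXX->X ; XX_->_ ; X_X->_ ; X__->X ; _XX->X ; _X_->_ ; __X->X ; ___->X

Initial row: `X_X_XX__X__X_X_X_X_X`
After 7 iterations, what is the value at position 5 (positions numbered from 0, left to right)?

____X_XX_XX________X
XXXX__X__X_XXXXXXXXX
XXX_XX_XX__XXXXXXXXX
XX__X__X_XXXXXXXXXXX
X_XX_XX__XXXXXXXXXXX
__X__X_XXXXXXXXXXXXX
XX_XX__XXXXXXXXXXXXX
position 5 holds _

_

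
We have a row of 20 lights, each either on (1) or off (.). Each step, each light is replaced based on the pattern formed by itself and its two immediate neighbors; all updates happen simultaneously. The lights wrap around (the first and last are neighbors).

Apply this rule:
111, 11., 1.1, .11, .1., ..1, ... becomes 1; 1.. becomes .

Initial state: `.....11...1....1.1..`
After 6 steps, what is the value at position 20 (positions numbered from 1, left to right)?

1111111.111.111111.1
11111111111111111111
11111111111111111111  (fixed point — unchanged through step 6)
position 20 holds 1

1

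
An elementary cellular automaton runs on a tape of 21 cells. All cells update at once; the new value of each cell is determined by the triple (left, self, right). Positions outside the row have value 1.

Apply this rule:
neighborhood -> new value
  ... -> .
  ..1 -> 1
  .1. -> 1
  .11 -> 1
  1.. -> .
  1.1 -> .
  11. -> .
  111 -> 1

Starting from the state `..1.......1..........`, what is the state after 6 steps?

.1..11.........111111

.11......11.........1
.1......11.........11
.1.....11.........111
.1....11.........1111
.1...11.........11111
.1..11.........111111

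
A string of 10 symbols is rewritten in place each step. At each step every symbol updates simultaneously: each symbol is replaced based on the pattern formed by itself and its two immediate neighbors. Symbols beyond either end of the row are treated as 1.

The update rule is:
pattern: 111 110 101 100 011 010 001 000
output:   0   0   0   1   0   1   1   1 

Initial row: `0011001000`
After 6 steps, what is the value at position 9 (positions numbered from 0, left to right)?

0

1100111111
0011000000
1100111111  (repeats step 1; period 2)
step 6: 0011000000
position 9 holds 0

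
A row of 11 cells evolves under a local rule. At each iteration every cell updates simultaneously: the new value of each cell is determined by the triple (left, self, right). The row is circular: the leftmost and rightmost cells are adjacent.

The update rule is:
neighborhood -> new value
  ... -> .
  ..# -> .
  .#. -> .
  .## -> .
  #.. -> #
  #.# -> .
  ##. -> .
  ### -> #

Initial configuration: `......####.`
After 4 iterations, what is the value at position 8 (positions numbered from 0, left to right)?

.......##.#
#..........
.#.........
..#........
position 8 holds .

.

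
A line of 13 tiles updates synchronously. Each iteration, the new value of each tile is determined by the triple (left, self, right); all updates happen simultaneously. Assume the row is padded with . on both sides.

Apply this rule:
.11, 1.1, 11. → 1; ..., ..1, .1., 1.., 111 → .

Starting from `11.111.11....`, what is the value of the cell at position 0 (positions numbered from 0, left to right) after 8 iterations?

iteration 1: 1111.1111....
iteration 2: 1..111..1....
iteration 3: ...1.1.......
iteration 4: ....1........
iteration 5: .............
iteration 6: .............  (fixed point — unchanged through iteration 8)
position 0 holds .

.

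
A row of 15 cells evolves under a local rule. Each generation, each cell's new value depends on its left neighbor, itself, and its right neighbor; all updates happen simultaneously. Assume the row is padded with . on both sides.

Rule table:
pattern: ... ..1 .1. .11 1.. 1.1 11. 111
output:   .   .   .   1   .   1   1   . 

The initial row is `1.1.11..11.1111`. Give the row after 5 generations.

...1...........

.1.111..1111..1
..11.1..1..1...
..111..........
..1.1..........
...1...........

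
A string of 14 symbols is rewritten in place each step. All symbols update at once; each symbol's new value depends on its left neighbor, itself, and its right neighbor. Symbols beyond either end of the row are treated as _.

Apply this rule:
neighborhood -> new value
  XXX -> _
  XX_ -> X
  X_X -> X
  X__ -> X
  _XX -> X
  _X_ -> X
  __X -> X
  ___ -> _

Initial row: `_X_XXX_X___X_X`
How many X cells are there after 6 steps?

step 1: XXXX_XXXX_XXXX
step 2: X__XXX__XXX__X
step 3: XXXX_XXXX_XXXX  (repeats step 1; period 2)
step 6: X__XXX__XXX__X
count of X: 8

8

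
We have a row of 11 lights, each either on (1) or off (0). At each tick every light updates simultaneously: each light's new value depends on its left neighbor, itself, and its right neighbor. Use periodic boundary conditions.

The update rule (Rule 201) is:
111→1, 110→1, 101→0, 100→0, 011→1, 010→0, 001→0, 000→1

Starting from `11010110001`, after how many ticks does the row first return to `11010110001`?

2

11000110101
11010110001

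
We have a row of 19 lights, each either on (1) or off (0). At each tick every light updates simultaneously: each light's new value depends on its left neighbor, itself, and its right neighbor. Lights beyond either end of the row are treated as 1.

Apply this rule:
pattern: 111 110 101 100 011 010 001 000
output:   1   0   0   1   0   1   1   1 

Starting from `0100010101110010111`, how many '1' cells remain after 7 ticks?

12

0111110100101110011
0011100111100101101
1101011011011100000
1001000000001011111
0111111111111001111
0011111111110110111
1101111111100000011
count of 1: 12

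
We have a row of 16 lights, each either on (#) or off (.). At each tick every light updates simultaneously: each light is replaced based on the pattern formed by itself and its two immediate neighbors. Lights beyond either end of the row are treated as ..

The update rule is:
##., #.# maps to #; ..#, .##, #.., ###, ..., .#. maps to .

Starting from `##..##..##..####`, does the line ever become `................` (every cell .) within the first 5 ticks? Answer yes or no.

.#...#...#.....#
................
all cells are . at tick 2

yes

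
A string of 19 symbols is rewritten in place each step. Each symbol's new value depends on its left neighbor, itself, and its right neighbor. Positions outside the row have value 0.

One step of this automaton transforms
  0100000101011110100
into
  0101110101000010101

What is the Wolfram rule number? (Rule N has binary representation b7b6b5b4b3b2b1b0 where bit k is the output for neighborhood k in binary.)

position 12: 111 → 0  (bit 7 = 0)
position 14: 110 → 1  (bit 6 = 1)
position 8: 101 → 0  (bit 5 = 0)
position 2: 100 → 0  (bit 4 = 0)
position 11: 011 → 0  (bit 3 = 0)
position 1: 010 → 1  (bit 2 = 1)
position 0: 001 → 0  (bit 1 = 0)
position 3: 000 → 1  (bit 0 = 1)
bits b7..b0 = 01000101 = 69

69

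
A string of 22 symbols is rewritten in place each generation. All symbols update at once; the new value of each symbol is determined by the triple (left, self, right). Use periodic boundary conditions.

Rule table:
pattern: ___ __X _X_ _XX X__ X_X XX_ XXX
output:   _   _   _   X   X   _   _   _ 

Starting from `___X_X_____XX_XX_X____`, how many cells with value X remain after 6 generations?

4

generation 1: ______X____X__X___X___
generation 2: _______X____X__X___X__
generation 3: ________X____X__X___X_
generation 4: _________X____X__X___X
generation 5: X_________X____X__X___
generation 6: _X_________X____X__X__
count of X: 4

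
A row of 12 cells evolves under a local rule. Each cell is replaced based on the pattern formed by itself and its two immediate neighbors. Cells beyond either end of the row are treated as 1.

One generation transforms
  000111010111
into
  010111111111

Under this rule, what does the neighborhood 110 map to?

1

At position 5 the neighborhood is 110; the next row has 1 there.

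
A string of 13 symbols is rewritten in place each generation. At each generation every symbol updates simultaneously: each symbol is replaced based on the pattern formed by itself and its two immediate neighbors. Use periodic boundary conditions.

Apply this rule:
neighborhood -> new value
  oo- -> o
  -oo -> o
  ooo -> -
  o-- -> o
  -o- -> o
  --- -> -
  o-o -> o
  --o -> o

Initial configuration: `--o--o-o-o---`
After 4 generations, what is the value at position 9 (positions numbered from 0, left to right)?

o

-oooooooooo--
oo--------oo-
ooo------oooo
--oo----oo---
position 9 holds o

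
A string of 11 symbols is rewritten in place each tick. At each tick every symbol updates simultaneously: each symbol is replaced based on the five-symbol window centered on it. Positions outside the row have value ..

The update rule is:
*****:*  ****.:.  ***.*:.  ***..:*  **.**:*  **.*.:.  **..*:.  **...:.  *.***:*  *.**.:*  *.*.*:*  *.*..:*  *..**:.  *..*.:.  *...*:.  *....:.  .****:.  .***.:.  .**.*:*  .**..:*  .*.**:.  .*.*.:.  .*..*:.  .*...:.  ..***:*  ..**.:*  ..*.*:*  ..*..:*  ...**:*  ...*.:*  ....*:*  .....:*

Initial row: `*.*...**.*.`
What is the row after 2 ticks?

*.*..*...*.

*.*..***.*.
*.*..*...*.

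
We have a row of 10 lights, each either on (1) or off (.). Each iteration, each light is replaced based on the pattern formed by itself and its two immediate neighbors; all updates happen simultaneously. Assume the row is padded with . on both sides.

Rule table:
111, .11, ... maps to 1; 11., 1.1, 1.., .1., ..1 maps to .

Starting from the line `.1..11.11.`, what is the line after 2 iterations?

....1..1..
111......1

111......1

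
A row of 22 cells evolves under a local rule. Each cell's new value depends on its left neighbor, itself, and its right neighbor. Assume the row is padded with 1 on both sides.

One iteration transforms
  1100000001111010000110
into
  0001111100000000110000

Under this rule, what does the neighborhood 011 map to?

At position 9 the neighborhood is 011; the next row has 0 there.

0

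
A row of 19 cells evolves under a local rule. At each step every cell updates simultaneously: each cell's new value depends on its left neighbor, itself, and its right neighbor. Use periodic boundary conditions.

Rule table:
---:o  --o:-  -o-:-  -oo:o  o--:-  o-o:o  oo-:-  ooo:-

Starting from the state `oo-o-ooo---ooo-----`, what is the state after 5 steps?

-o---o--------o-o--

step 1: o-o-oo---o-o---ooo-
step 2: -o-oo--o--o--o-o--o
step 3: o-oo----------o----
step 4: -oo--oooooooo---oo-
step 5: -o---o--------o-o--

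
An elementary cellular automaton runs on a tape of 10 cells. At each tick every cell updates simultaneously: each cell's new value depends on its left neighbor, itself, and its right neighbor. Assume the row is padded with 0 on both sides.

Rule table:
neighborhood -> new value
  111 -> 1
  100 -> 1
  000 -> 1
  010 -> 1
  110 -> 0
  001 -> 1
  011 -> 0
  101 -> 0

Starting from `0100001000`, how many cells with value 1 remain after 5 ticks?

tick 1: 1111111111
tick 2: 0111111110
tick 3: 1011111101
tick 4: 1001111001
tick 5: 1110110111
count of 1: 8

8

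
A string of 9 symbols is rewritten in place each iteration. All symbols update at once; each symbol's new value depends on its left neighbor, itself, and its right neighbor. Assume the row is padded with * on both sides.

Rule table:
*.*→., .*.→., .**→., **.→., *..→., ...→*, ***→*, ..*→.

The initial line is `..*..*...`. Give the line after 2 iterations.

.......*.
.*****...

.*****...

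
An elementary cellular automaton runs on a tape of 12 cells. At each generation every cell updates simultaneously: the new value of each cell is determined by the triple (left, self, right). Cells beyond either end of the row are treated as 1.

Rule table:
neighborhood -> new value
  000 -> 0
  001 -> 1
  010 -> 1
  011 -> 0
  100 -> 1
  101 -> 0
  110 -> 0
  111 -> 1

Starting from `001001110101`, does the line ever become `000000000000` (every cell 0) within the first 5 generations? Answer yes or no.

no

111110100100
111100111111
111011011111
110000001111
101000010111
generation 5 is 101000010111, still not uniform 0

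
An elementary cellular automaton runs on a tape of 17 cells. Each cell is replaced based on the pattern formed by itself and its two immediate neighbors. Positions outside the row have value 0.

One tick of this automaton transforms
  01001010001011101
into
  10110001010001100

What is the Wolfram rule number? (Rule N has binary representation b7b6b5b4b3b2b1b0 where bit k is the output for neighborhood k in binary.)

210

position 13: 111 → 1  (bit 7 = 1)
position 14: 110 → 1  (bit 6 = 1)
position 5: 101 → 0  (bit 5 = 0)
position 2: 100 → 1  (bit 4 = 1)
position 12: 011 → 0  (bit 3 = 0)
position 1: 010 → 0  (bit 2 = 0)
position 0: 001 → 1  (bit 1 = 1)
position 8: 000 → 0  (bit 0 = 0)
bits b7..b0 = 11010010 = 210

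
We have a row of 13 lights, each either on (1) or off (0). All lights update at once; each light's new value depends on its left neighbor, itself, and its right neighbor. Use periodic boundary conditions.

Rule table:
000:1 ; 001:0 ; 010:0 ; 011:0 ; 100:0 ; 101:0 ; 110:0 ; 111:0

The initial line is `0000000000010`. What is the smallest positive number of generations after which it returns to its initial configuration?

2

1111111111000
0000000000010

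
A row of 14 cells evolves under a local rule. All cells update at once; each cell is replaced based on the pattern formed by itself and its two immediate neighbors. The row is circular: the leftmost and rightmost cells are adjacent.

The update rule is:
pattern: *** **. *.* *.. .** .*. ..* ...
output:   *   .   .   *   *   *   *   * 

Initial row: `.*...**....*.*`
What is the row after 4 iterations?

.**..****..**.

.*****.*****.*
.****..****..*
.***.*****.***
.**..****..**.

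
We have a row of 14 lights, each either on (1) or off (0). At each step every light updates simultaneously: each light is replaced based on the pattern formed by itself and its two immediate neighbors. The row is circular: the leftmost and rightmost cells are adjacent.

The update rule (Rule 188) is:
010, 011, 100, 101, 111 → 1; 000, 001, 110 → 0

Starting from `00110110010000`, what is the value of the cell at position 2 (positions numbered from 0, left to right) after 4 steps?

1

step 1: 00101101011000
step 2: 00111011110100
step 3: 00110111101110
step 4: 00101111011101
position 2 holds 1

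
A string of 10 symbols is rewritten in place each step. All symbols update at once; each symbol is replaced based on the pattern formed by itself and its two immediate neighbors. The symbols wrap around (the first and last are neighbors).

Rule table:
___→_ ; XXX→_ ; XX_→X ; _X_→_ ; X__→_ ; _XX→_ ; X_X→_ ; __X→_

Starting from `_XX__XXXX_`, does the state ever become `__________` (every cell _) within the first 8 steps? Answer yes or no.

yes

__X_____X_
__________
all cells are _ at step 2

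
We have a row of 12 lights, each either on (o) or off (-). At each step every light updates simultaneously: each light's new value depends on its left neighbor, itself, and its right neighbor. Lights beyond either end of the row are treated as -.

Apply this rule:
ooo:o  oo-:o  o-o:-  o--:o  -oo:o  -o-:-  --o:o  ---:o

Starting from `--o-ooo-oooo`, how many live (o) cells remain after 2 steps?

11

oo--ooo-oooo
ooooooo-oooo
count of o: 11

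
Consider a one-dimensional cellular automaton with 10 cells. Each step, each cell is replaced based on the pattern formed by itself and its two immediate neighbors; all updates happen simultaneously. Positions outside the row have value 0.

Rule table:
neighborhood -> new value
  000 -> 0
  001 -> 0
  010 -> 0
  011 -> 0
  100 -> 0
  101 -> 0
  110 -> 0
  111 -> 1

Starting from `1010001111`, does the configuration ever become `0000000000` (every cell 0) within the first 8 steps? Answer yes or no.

yes

0000000110
0000000000
all cells are 0 at step 2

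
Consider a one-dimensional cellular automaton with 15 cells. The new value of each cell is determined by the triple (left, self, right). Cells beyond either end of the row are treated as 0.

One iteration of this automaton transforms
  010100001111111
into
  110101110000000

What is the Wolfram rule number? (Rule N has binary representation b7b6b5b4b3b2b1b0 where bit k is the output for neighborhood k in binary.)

7

position 9: 111 → 0  (bit 7 = 0)
position 14: 110 → 0  (bit 6 = 0)
position 2: 101 → 0  (bit 5 = 0)
position 4: 100 → 0  (bit 4 = 0)
position 8: 011 → 0  (bit 3 = 0)
position 1: 010 → 1  (bit 2 = 1)
position 0: 001 → 1  (bit 1 = 1)
position 5: 000 → 1  (bit 0 = 1)
bits b7..b0 = 00000111 = 7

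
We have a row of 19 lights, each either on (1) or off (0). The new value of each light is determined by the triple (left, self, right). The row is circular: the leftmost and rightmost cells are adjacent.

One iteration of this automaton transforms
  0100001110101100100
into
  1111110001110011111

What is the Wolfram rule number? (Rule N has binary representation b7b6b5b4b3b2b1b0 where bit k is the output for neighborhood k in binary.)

position 7: 111 → 0  (bit 7 = 0)
position 8: 110 → 0  (bit 6 = 0)
position 9: 101 → 1  (bit 5 = 1)
position 2: 100 → 1  (bit 4 = 1)
position 6: 011 → 0  (bit 3 = 0)
position 1: 010 → 1  (bit 2 = 1)
position 0: 001 → 1  (bit 1 = 1)
position 3: 000 → 1  (bit 0 = 1)
bits b7..b0 = 00110111 = 55

55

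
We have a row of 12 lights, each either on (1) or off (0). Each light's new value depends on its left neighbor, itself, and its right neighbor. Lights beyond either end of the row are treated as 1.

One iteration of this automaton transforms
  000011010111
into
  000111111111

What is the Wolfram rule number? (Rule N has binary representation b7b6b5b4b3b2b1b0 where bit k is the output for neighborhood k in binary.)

position 10: 111 → 1  (bit 7 = 1)
position 5: 110 → 1  (bit 6 = 1)
position 6: 101 → 1  (bit 5 = 1)
position 0: 100 → 0  (bit 4 = 0)
position 4: 011 → 1  (bit 3 = 1)
position 7: 010 → 1  (bit 2 = 1)
position 3: 001 → 1  (bit 1 = 1)
position 1: 000 → 0  (bit 0 = 0)
bits b7..b0 = 11101110 = 238

238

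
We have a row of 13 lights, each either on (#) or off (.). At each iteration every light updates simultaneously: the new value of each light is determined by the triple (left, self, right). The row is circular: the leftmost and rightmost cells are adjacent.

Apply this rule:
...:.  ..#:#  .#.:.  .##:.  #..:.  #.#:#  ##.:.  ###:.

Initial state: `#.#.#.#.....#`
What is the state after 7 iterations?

.....#..#.#.#

.#.#.#.....#.
#.#.#.....#..
.#.#.....#..#
#.#.....#..#.
.#.....#..#.#
#.....#..#.#.
.....#..#.#.#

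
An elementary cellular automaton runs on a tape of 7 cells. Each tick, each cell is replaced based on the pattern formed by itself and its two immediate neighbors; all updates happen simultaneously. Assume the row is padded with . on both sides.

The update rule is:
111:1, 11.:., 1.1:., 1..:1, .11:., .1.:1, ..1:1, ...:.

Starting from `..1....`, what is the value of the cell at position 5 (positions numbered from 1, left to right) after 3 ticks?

1

.111...
1.1.1..
1.1.11.
position 5 holds 1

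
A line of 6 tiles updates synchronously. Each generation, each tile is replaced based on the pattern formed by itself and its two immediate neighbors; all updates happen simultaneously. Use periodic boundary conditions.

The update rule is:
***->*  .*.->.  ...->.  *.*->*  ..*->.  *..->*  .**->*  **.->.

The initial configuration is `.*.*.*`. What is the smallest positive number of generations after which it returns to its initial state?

2

*.*.*.
.*.*.*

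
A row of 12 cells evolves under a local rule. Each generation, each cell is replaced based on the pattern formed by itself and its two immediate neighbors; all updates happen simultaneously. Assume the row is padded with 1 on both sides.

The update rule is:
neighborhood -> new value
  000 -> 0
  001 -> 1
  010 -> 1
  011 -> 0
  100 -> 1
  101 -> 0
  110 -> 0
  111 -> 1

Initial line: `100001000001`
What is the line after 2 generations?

011101010110

010011100010
011101010110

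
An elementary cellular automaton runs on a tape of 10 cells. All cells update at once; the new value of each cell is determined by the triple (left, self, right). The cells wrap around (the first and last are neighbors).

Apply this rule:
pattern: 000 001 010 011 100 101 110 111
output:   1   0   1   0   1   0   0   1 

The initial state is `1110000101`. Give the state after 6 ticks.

1101110100
0000100110
1110110001
1100001100
0011100010
1001011011

1001011011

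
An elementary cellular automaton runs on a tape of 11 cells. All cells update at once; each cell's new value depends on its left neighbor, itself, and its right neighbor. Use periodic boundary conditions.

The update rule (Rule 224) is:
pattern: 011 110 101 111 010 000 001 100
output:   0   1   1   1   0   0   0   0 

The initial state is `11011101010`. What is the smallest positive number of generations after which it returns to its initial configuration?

11

generation 1: 01101110101
generation 2: 10110111010
generation 3: 01011011101
generation 4: 10101101110
generation 5: 01010110111
generation 6: 10101011011
generation 7: 11010101101
generation 8: 11101010110
generation 9: 01110101011
generation 10: 10111010101
generation 11: 11011101010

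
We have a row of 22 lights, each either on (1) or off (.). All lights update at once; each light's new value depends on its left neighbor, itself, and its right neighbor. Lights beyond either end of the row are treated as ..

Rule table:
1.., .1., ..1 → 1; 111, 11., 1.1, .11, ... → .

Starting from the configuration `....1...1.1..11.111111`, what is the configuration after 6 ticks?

......1..1.......1....

...111.11.111.........
..1..........1........
.111........111.......
1...1......1...1......
11.111....111.111.....
......1..1.......1....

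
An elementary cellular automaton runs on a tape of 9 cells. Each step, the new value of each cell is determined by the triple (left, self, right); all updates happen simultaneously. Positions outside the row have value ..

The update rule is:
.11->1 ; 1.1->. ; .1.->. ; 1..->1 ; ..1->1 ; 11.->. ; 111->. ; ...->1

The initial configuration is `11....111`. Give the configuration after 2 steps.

..1....11

step 1: 1.11111..
step 2: ..1....11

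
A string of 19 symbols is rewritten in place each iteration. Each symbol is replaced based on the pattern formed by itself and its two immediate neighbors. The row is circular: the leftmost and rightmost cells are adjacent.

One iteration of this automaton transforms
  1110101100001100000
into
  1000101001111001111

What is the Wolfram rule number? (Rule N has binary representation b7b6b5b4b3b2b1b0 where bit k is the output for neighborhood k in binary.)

position 1: 111 → 0  (bit 7 = 0)
position 2: 110 → 0  (bit 6 = 0)
position 3: 101 → 0  (bit 5 = 0)
position 8: 100 → 0  (bit 4 = 0)
position 0: 011 → 1  (bit 3 = 1)
position 4: 010 → 1  (bit 2 = 1)
position 11: 001 → 1  (bit 1 = 1)
position 9: 000 → 1  (bit 0 = 1)
bits b7..b0 = 00001111 = 15

15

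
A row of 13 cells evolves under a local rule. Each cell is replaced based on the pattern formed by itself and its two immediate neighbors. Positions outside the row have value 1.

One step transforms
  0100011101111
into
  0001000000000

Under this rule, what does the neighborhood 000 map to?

1

At position 3 the neighborhood is 000; the next row has 1 there.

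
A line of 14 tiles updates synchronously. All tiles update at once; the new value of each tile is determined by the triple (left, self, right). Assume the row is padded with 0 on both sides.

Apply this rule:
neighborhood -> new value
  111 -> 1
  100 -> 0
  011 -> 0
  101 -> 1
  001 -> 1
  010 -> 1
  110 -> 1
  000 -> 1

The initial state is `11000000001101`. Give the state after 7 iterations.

10110111011111

iteration 1: 01011111110111
iteration 2: 11101111111011
iteration 3: 01110111111101
iteration 4: 10111011111111
iteration 5: 11011101111111
iteration 6: 01101110111111
iteration 7: 10110111011111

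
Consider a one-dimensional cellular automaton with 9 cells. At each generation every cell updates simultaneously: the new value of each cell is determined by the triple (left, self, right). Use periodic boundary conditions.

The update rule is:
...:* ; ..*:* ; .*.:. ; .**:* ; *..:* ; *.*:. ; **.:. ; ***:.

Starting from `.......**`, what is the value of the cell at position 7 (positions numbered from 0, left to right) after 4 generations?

********.
*........
.********
.*.......
position 7 holds .

.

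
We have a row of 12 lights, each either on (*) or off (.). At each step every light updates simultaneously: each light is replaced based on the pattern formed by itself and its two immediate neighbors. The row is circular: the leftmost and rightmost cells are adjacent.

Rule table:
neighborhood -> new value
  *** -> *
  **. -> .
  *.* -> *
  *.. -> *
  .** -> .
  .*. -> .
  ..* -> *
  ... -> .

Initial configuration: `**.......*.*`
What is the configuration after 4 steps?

.*.*.*.*.*.*

*.*.....*.*.
.*.*...*.*.*
*.*.*.*.*.*.
.*.*.*.*.*.*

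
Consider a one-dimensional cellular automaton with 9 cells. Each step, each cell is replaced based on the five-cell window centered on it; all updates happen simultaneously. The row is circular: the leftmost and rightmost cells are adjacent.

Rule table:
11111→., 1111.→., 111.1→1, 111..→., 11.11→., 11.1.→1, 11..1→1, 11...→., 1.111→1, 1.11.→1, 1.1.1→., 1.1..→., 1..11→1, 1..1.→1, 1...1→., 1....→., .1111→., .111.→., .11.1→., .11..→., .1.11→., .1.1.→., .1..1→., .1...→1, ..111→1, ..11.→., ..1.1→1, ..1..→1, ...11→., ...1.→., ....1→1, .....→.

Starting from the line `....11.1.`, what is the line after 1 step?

..1...1.1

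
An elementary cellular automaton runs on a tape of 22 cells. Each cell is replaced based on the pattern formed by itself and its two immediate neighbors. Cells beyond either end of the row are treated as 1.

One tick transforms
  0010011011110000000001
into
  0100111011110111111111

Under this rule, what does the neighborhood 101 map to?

0

At position 7 the neighborhood is 101; the next row has 0 there.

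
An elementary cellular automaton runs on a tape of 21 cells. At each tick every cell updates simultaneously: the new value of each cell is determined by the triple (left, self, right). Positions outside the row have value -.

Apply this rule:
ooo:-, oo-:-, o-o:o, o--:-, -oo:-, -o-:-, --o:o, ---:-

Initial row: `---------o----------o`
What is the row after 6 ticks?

---o----------o------

tick 1: --------o----------o-
tick 2: -------o----------o--
tick 3: ------o----------o---
tick 4: -----o----------o----
tick 5: ----o----------o-----
tick 6: ---o----------o------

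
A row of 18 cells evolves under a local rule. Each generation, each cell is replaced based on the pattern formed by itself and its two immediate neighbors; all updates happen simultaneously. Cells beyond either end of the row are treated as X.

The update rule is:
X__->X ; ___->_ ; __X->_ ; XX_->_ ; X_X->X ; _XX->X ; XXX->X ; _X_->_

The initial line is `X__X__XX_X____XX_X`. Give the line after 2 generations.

X_X__X_X_X_X___XXX

_X__X_X_X_X___X_XX
X_X__X_X_X_X___XXX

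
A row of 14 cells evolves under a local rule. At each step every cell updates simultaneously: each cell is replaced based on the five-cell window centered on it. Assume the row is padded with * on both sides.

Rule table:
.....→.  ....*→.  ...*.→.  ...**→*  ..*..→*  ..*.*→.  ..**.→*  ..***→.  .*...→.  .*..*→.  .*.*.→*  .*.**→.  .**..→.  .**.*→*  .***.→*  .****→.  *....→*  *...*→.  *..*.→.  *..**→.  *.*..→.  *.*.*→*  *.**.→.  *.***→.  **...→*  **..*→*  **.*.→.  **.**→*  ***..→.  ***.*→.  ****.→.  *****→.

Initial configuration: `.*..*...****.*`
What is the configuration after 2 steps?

**..*..*.*....

step 1: ....*..*....*.
step 2: **..*..*.*....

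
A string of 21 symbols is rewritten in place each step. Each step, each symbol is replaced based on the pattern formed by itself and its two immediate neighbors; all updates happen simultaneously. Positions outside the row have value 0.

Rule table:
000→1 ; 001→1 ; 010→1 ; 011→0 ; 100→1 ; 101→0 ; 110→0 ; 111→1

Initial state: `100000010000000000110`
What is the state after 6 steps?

111111111111111111001
011111111111111110111
101111111111111100010
100111111111111011111
111011111111110001110
010001111111101110101

010001111111101110101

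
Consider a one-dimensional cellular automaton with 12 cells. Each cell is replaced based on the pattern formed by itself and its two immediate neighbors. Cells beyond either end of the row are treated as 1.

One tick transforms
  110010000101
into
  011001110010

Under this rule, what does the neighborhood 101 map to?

At position 10 the neighborhood is 101; the next row has 1 there.

1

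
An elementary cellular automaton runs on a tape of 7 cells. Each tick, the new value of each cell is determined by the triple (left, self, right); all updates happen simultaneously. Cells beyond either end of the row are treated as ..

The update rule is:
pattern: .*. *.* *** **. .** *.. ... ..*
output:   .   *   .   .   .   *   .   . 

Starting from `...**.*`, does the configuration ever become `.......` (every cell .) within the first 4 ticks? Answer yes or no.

.....*.
......*
.......
all cells are . at tick 3

yes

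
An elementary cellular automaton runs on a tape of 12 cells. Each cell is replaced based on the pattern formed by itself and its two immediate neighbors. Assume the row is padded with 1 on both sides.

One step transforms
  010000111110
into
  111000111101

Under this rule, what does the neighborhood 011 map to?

At position 6 the neighborhood is 011; the next row has 1 there.

1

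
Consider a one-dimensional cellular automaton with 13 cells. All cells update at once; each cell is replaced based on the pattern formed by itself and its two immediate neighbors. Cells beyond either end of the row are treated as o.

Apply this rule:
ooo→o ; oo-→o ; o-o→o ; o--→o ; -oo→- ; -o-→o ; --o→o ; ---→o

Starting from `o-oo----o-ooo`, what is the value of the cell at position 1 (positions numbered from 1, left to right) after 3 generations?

generation 1: oo-ooooooo-oo
generation 2: ooo-ooooooo-o
generation 3: oooo-ooooooo-
position 1 holds o

o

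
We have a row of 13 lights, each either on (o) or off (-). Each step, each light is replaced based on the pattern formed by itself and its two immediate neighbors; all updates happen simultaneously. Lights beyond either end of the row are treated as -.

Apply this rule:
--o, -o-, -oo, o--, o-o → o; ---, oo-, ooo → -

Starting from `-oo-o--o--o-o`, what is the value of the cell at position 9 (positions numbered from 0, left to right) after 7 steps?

oo-oooooooooo
o-oo---------
ooo-o--------
o--ooo-------
oooo--o------
o---oooo-----
oo-oo---o----
position 9 holds -

-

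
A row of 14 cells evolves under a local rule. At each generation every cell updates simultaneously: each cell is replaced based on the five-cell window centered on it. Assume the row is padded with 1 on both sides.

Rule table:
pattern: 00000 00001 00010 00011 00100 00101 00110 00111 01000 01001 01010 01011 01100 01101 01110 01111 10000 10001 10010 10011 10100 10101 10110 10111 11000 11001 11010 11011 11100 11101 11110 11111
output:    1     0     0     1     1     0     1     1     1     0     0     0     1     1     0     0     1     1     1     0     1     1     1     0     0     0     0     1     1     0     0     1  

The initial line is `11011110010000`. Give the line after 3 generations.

10001011110000

generation 1: 00100010111101
generation 2: 01111000000010
generation 3: 10001011110000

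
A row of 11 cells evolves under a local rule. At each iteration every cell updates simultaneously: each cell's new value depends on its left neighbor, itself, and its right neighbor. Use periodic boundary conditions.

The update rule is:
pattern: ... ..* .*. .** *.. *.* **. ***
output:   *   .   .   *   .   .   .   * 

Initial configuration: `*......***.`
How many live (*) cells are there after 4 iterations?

..****.**..
*.***..*..*
..**......*
..*..****..
count of *: 5

5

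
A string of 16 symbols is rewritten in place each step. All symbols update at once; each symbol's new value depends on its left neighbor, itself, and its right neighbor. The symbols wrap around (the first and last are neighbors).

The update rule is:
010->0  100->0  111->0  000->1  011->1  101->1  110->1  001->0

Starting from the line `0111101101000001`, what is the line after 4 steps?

1101100011100010

1100111110011100
1100100010010100
1100001000001000
1101100011100010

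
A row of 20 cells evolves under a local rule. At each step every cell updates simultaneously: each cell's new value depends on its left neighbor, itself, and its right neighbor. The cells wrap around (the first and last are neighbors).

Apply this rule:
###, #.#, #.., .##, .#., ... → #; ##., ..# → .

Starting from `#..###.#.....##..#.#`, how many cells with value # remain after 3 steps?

.#.##.######.#.#.###
####.######.#######.
###.######.#######.#
count of #: 17

17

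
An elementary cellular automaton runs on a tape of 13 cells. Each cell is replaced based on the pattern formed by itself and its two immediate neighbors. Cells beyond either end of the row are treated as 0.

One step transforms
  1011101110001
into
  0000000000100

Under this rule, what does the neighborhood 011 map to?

At position 2 the neighborhood is 011; the next row has 0 there.

0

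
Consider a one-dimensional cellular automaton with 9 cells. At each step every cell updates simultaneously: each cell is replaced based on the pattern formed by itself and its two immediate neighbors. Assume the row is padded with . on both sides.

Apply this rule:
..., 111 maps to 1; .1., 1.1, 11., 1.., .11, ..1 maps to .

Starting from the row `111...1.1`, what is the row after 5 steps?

.1..1....
......111
11111..1.
.111.....
..1..1111

..1..1111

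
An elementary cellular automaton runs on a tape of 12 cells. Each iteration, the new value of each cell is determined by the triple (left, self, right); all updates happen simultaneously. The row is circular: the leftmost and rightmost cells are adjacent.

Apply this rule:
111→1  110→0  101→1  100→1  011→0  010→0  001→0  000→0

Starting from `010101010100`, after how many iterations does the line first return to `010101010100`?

12

001010101010
000101010101
100010101010
010001010101
101000101010
010100010101
101010001010
010101000101
101010100010
010101010001
101010101000
010101010100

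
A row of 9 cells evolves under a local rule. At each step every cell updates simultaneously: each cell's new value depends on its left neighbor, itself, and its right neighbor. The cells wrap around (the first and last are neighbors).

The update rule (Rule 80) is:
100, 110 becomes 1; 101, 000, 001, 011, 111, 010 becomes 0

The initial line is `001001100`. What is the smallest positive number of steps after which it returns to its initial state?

000100110
000010011
100001001
110000100
011000010
001100001
100110000
010011000
001001100

9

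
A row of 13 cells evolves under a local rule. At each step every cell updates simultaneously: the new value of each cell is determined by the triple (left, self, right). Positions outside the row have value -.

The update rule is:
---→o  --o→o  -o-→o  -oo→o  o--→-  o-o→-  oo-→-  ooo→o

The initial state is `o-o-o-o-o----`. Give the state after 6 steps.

o-o-o-o-o-ooo
o-o-o-o-o-oo-
o-o-o-o-o-o--
o-o-o-o-o-o-o
o-o-o-o-o-o-o  (fixed point — unchanged through step 6)

o-o-o-o-o-o-o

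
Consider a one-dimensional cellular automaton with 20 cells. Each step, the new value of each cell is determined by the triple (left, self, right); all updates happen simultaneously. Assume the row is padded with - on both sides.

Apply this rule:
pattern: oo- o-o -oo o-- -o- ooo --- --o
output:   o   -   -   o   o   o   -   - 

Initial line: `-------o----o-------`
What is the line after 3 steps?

step 1: -------oo---oo------
step 2: --------oo---oo-----
step 3: ---------oo---oo----

---------oo---oo----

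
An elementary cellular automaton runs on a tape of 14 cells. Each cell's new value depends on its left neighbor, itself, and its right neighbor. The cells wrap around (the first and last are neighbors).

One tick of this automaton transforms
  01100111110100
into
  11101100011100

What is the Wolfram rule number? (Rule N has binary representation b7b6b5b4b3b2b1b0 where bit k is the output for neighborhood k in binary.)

position 6: 111 → 0  (bit 7 = 0)
position 2: 110 → 1  (bit 6 = 1)
position 10: 101 → 1  (bit 5 = 1)
position 3: 100 → 0  (bit 4 = 0)
position 1: 011 → 1  (bit 3 = 1)
position 11: 010 → 1  (bit 2 = 1)
position 0: 001 → 1  (bit 1 = 1)
position 13: 000 → 0  (bit 0 = 0)
bits b7..b0 = 01101110 = 110

110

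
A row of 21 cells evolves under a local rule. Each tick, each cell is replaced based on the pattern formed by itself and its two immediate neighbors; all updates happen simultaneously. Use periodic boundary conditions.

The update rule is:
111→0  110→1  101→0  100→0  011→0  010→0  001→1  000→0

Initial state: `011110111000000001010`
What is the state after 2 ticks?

100010001000000010000
000100010000000100001

000100010000000100001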